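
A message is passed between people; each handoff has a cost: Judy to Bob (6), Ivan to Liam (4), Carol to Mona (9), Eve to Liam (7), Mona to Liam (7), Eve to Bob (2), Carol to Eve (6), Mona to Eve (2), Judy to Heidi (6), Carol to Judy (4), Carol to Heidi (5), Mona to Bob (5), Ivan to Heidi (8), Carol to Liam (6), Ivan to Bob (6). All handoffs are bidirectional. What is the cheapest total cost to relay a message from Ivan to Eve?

8

Comparing a few candidate routes:
Ivan → Liam → Eve: 4 + 7 = 11
Ivan → Bob → Eve: 6 + 2 = 8
Ivan → Liam → Mona → Eve: 4 + 7 + 2 = 13
The minimum is 8.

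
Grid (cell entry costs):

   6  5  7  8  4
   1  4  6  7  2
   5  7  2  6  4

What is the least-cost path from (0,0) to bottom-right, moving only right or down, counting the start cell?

Take [0,0]→[1,0]→[1,1]→[1,2]→[2,2]→[2,3]→[2,4] for a total of 6 + 1 + 4 + 6 + 2 + 6 + 4 = 29.

29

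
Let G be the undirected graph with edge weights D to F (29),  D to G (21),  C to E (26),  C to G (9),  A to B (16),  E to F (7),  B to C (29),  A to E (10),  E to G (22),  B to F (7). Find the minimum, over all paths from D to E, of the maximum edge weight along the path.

A few of the D→E routes:
D-G-C-B-A-E: max(21, 9, 29, 16, 10) = 29
D-G-C-E: max(21, 9, 26) = 26
D-G-E: max(21, 22) = 22
Smallest bottleneck: 22.

22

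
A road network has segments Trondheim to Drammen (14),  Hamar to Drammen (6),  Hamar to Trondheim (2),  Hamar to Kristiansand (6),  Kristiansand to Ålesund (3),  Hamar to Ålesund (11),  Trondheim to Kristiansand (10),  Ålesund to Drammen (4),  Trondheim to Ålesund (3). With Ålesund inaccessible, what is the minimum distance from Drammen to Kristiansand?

Paths from Drammen to Kristiansand avoiding Ålesund:
Drammen - Trondheim - Kristiansand: 14 + 10 = 24
Drammen - Hamar - Kristiansand: 6 + 6 = 12
Drammen - Hamar - Trondheim - Kristiansand: 6 + 2 + 10 = 18
Drammen - Trondheim - Hamar - Kristiansand: 14 + 2 + 6 = 22
Best route has total 12 mi.

12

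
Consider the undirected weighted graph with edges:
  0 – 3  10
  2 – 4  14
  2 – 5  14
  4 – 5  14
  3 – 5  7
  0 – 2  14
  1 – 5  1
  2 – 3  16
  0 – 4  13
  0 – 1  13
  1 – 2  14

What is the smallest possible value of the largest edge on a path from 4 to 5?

13

A few of the 4→5 routes:
4 → 0 → 2 → 5: max(13, 14, 14) = 14
4 → 0 → 1 → 5: max(13, 13, 1) = 13
4 → 0 → 1 → 2 → 5: max(13, 13, 14, 14) = 14
4 → 0 → 3 → 5: max(13, 10, 7) = 13
4 → 0 → 2 → 1 → 5: max(13, 14, 14, 1) = 14
Smallest bottleneck: 13.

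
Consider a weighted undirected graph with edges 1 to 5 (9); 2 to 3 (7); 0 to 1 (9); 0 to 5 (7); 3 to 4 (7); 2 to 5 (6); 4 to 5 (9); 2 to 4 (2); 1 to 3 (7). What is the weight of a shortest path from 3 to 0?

16

Checking several routes:
3 -> 1 -> 0: 7 + 9 = 16
3 -> 4 -> 5 -> 0: 7 + 9 + 7 = 23
3 -> 2 -> 5 -> 0: 7 + 6 + 7 = 20
3 -> 4 -> 2 -> 5 -> 0: 7 + 2 + 6 + 7 = 22
Shortest: 16.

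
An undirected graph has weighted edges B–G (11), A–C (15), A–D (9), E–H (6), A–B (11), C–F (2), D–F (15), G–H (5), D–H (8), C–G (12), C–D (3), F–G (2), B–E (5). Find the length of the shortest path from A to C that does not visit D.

15

Paths from A to C avoiding D:
A → B → G → C: 11 + 11 + 12 = 34
A → B → E → H → G → C: 11 + 5 + 6 + 5 + 12 = 39
A → C: 15
A → B → G → F → C: 11 + 11 + 2 + 2 = 26
A → B → E → H → G → F → C: 11 + 5 + 6 + 5 + 2 + 2 = 31
Best route has total 15.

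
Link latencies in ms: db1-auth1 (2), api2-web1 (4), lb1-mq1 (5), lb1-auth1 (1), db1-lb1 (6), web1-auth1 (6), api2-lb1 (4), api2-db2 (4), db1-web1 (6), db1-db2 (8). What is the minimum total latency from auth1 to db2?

Checking several routes:
auth1 → web1 → api2 → db2: 6 + 4 + 4 = 14
auth1 → db1 → db2: 2 + 8 = 10
auth1 → lb1 → db1 → db2: 1 + 6 + 8 = 15
auth1 → lb1 → api2 → db2: 1 + 4 + 4 = 9
Best route has total 9 ms.

9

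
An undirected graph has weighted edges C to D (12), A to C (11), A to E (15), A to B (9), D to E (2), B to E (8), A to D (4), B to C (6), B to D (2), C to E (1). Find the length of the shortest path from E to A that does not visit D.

Comparing a few candidate routes:
E→C→A: 1 + 11 = 12
E→B→A: 8 + 9 = 17
E→A: 15
E→C→B→A: 1 + 6 + 9 = 16
The minimum is 12.

12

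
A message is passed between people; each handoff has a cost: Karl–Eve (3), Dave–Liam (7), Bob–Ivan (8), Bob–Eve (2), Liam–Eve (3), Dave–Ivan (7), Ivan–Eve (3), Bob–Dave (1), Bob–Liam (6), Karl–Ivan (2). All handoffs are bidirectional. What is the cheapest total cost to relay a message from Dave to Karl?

Comparing a few candidate routes:
Dave-Bob-Ivan-Karl: 1 + 8 + 2 = 11
Dave-Ivan-Karl: 7 + 2 = 9
Dave-Bob-Eve-Ivan-Karl: 1 + 2 + 3 + 2 = 8
Dave-Bob-Eve-Karl: 1 + 2 + 3 = 6
The minimum is 6.

6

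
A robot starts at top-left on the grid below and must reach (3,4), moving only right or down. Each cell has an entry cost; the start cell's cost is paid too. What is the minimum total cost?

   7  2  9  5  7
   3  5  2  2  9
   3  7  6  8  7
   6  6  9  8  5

Path r0c0→r0c1→r1c1→r1c2→r1c3→r2c3→r2c4→r3c4: 7 + 2 + 5 + 2 + 2 + 8 + 7 + 5 = 38.

38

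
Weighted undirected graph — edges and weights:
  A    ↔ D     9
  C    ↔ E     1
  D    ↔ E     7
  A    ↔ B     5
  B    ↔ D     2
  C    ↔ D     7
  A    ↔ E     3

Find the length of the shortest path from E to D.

7

Paths from E to D:
E → D: 7
E → C → D: 1 + 7 = 8
E → A → D: 3 + 9 = 12
E → A → B → D: 3 + 5 + 2 = 10
Best route has total 7.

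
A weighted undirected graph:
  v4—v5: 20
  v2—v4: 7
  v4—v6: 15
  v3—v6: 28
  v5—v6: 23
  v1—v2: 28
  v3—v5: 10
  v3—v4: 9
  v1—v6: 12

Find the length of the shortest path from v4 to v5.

Some routes from v4 to v5:
v4 - v5: 20
v4 - v6 - v3 - v5: 15 + 28 + 10 = 53
v4 - v3 - v5: 9 + 10 = 19
v4 - v6 - v5: 15 + 23 = 38
The minimum is 19.

19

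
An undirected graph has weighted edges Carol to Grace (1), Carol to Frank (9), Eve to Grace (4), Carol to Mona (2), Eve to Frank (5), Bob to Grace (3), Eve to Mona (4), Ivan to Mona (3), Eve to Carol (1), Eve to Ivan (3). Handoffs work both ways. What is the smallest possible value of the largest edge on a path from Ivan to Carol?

3

Comparing a few candidate routes:
Ivan -> Mona -> Carol: max(3, 2) = 3
Ivan -> Eve -> Grace -> Carol: max(3, 4, 1) = 4
Ivan -> Eve -> Carol: max(3, 1) = 3
Smallest bottleneck: 3.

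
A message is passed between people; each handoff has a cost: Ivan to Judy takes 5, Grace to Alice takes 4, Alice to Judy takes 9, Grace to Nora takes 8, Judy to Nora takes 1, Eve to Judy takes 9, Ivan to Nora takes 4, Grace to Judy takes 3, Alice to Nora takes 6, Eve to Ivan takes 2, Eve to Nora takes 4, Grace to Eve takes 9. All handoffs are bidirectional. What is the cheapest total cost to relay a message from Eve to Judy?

Checking several routes:
Eve → Judy: 9
Eve → Grace → Judy: 9 + 3 = 12
Eve → Nora → Ivan → Judy: 4 + 4 + 5 = 13
Eve → Ivan → Judy: 2 + 5 = 7
Eve → Ivan → Nora → Judy: 2 + 4 + 1 = 7
Eve → Nora → Judy: 4 + 1 = 5
The minimum is 5.

5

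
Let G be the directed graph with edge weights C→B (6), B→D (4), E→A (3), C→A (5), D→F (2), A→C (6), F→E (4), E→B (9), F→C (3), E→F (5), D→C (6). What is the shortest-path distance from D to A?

9

Paths from D to A:
D→F→C→A: 2 + 3 + 5 = 10
D→C→A: 6 + 5 = 11
D→F→E→A: 2 + 4 + 3 = 9
Best route has total 9.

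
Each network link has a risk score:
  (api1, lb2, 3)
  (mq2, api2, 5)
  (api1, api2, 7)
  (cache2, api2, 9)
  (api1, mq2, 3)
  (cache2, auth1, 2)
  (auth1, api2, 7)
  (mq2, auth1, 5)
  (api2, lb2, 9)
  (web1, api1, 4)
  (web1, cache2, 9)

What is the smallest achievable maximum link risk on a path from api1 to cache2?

5

Checking several routes:
api1 -> mq2 -> auth1 -> cache2: max(3, 5, 2) = 5
api1 -> api2 -> mq2 -> auth1 -> cache2: max(7, 5, 5, 2) = 7
api1 -> api2 -> auth1 -> cache2: max(7, 7, 2) = 7
api1 -> mq2 -> api2 -> auth1 -> cache2: max(3, 5, 7, 2) = 7
The minimum achievable maximum is 5.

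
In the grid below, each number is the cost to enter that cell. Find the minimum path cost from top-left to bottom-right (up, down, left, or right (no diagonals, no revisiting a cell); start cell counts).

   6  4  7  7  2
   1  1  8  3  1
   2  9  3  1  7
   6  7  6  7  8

Cheapest: r0c0 -> r1c0 -> r1c1 -> r1c2 -> r1c3 -> r1c4 -> r2c4 -> r3c4
  6 + 1 + 1 + 8 + 3 + 1 + 7 + 8 = 35

35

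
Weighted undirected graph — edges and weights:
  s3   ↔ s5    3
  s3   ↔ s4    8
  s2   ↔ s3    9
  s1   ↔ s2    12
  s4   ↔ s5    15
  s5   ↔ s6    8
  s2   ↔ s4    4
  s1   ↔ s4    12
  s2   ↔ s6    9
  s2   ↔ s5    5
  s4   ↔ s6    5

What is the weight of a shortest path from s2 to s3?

Some routes from s2 to s3:
s2→s3: 9
s2→s4→s3: 4 + 8 = 12
s2→s5→s3: 5 + 3 = 8
Shortest: 8.

8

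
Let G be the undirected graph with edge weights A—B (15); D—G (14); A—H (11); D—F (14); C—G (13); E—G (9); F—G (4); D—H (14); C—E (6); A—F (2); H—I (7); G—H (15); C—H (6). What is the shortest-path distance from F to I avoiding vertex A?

Some routes from F to I avoiding A:
F -> G -> D -> H -> I: 4 + 14 + 14 + 7 = 39
F -> G -> E -> C -> H -> I: 4 + 9 + 6 + 6 + 7 = 32
F -> D -> H -> I: 14 + 14 + 7 = 35
F -> G -> H -> I: 4 + 15 + 7 = 26
F -> G -> C -> H -> I: 4 + 13 + 6 + 7 = 30
The minimum is 26.

26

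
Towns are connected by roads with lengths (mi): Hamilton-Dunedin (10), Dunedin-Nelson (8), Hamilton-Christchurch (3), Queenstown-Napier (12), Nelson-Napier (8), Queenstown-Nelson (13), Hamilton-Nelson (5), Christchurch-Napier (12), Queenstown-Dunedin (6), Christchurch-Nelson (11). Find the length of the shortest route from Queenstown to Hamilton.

16

Comparing a few candidate routes:
Queenstown→Dunedin→Hamilton: 6 + 10 = 16
Queenstown→Nelson→Hamilton: 13 + 5 = 18
Queenstown→Napier→Nelson→Hamilton: 12 + 8 + 5 = 25
Queenstown→Nelson→Christchurch→Hamilton: 13 + 11 + 3 = 27
Queenstown→Dunedin→Nelson→Hamilton: 6 + 8 + 5 = 19
The minimum is 16 mi.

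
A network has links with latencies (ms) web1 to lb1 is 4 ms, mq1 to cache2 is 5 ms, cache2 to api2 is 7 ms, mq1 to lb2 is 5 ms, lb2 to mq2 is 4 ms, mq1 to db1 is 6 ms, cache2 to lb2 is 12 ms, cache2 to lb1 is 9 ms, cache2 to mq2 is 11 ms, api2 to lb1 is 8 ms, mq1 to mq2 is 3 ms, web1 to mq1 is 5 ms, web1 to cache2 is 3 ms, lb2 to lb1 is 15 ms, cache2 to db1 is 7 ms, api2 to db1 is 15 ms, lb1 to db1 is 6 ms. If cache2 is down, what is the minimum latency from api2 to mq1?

Checking several routes:
api2 → lb1 → db1 → mq1: 8 + 6 + 6 = 20
api2 → db1 → mq1: 15 + 6 = 21
api2 → lb1 → web1 → mq1: 8 + 4 + 5 = 17
Best route has total 17 ms.

17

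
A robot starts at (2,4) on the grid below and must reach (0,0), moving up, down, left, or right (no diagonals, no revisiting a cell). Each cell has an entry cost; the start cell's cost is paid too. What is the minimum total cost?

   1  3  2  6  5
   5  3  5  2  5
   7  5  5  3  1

17

Cheapest: [2,4] -> [2,3] -> [1,3] -> [1,2] -> [0,2] -> [0,1] -> [0,0]
  1 + 3 + 2 + 5 + 2 + 3 + 1 = 17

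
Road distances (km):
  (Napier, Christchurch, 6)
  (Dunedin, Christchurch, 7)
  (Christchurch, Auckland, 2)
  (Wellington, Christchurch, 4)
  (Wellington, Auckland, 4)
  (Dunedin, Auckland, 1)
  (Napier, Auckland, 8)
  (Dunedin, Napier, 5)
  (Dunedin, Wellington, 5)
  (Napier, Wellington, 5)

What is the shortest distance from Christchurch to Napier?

6

Comparing a few candidate routes:
Christchurch-Auckland-Dunedin-Napier: 2 + 1 + 5 = 8
Christchurch-Auckland-Wellington-Napier: 2 + 4 + 5 = 11
Christchurch-Wellington-Napier: 4 + 5 = 9
Christchurch-Napier: 6
Christchurch-Auckland-Napier: 2 + 8 = 10
The minimum is 6 km.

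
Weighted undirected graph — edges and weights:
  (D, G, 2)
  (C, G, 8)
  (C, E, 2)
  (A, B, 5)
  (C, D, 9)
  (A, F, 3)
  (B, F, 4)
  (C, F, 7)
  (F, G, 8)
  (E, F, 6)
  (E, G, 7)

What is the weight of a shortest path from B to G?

12

Some routes from B to G:
B→F→C→G: 4 + 7 + 8 = 19
B→F→E→C→G: 4 + 6 + 2 + 8 = 20
B→F→G: 4 + 8 = 12
B→F→E→G: 4 + 6 + 7 = 17
B→F→C→E→G: 4 + 7 + 2 + 7 = 20
B→A→F→G: 5 + 3 + 8 = 16
Best route has total 12.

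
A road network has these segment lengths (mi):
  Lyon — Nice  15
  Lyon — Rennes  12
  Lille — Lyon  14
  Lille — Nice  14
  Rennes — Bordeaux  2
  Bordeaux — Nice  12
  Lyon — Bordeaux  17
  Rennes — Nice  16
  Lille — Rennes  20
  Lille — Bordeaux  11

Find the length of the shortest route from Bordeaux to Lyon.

14

Checking several routes:
Bordeaux - Lyon: 17
Bordeaux - Rennes - Nice - Lyon: 2 + 16 + 15 = 33
Bordeaux - Rennes - Lyon: 2 + 12 = 14
Bordeaux - Lille - Lyon: 11 + 14 = 25
Bordeaux - Nice - Lyon: 12 + 15 = 27
Best route has total 14 mi.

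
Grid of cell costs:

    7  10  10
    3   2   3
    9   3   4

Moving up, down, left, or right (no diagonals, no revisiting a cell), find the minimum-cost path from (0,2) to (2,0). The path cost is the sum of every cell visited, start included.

Cheapest: (0,2) (1,2) (1,1) (1,0) (2,0)
  10 + 3 + 2 + 3 + 9 = 27

27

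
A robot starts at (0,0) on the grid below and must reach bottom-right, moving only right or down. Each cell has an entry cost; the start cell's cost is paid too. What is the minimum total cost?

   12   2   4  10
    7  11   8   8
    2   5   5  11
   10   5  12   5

47

Best path: (0,0) → (0,1) → (0,2) → (1,2) → (2,2) → (2,3) → (3,3)
Cost: 12 + 2 + 4 + 8 + 5 + 11 + 5 = 47
(Top row then right column would cost 52.)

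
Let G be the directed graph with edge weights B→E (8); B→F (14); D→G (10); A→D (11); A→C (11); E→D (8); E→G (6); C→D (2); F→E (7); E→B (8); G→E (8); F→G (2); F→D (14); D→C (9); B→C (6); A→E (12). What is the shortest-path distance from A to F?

Candidate routes:
A→C→D→G→E→B→F: 11 + 2 + 10 + 8 + 8 + 14 = 53
A→D→G→E→B→F: 11 + 10 + 8 + 8 + 14 = 51
A→E→B→F: 12 + 8 + 14 = 34
Shortest: 34.

34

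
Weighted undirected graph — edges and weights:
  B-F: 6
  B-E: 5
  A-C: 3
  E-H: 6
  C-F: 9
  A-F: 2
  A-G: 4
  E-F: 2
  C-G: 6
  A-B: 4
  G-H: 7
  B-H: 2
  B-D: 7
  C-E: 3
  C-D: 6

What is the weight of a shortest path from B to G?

8

A few of the B→G routes:
B - A - G: 4 + 4 = 8
B - H - G: 2 + 7 = 9
B - F - A - G: 6 + 2 + 4 = 12
B - E - F - A - G: 5 + 2 + 2 + 4 = 13
Best route has total 8.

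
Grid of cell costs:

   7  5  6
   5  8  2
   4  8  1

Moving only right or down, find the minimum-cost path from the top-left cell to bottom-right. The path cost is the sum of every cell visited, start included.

Take (0,0) → (0,1) → (0,2) → (1,2) → (2,2) for a total of 7 + 5 + 6 + 2 + 1 = 21.

21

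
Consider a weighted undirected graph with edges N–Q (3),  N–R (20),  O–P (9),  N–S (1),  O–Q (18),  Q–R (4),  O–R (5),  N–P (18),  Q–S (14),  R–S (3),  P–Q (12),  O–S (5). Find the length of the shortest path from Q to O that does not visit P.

9

Checking several routes:
Q→O: 18
Q→N→S→O: 3 + 1 + 5 = 9
Q→N→S→R→O: 3 + 1 + 3 + 5 = 12
Q→R→O: 4 + 5 = 9
Q→R→S→O: 4 + 3 + 5 = 12
Shortest: 9.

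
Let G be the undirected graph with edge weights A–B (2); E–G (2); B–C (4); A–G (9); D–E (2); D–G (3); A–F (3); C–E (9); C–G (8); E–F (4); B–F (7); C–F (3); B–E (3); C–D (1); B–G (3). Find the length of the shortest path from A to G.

5

Checking several routes:
A-B-E-G: 2 + 3 + 2 = 7
A-B-G: 2 + 3 = 5
A-F-E-G: 3 + 4 + 2 = 9
A-G: 9
The minimum is 5.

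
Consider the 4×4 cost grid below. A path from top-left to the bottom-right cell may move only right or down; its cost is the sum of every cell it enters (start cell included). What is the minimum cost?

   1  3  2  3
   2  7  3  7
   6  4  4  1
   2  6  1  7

21

Take r0c0 → r0c1 → r0c2 → r1c2 → r2c2 → r2c3 → r3c3 for a total of 1 + 3 + 2 + 3 + 4 + 1 + 7 = 21.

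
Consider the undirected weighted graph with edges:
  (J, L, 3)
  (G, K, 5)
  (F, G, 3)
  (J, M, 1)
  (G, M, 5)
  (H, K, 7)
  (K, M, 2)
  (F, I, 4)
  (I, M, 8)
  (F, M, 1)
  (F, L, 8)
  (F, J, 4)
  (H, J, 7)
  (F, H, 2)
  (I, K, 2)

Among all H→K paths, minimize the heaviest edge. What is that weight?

A few of the H→K routes:
H → F → J → M → G → K: max(2, 4, 1, 5, 5) = 5
H → F → I → K: max(2, 4, 2) = 4
H → F → M → G → K: max(2, 1, 5, 5) = 5
H → F → J → M → K: max(2, 4, 1, 2) = 4
H → F → M → K: max(2, 1, 2) = 2
Smallest bottleneck: 2.

2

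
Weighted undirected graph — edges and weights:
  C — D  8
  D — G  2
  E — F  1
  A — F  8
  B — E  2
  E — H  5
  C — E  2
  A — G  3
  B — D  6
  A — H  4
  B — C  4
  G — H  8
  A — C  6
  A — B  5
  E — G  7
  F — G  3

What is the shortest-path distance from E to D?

A few of the E→D routes:
E-C-B-D: 2 + 4 + 6 = 12
E-F-G-D: 1 + 3 + 2 = 6
E-G-D: 7 + 2 = 9
E-C-D: 2 + 8 = 10
E-B-A-G-D: 2 + 5 + 3 + 2 = 12
E-B-D: 2 + 6 = 8
The minimum is 6.

6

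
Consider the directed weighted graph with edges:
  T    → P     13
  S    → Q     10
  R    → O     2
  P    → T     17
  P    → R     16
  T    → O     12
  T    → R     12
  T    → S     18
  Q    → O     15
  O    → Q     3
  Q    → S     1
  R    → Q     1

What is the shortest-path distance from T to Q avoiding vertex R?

15

Routes from T to Q avoiding R:
T - S - Q: 18 + 10 = 28
T - O - Q: 12 + 3 = 15
Best route has total 15.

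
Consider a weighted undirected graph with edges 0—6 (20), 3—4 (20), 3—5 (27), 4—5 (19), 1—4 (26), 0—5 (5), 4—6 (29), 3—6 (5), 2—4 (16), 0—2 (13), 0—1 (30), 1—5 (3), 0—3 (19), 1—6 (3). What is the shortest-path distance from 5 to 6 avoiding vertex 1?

Checking several routes:
5-3-6: 27 + 5 = 32
5-4-3-6: 19 + 20 + 5 = 44
5-4-6: 19 + 29 = 48
5-0-6: 5 + 20 = 25
5-0-2-4-3-6: 5 + 13 + 16 + 20 + 5 = 59
5-0-3-6: 5 + 19 + 5 = 29
Shortest: 25.

25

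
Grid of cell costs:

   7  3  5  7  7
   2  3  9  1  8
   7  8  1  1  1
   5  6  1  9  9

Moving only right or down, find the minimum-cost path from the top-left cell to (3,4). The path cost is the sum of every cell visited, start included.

One optimal route is r0c0 -> r1c0 -> r1c1 -> r2c1 -> r2c2 -> r2c3 -> r2c4 -> r3c4.
Its cost is 7 + 2 + 3 + 8 + 1 + 1 + 1 + 9 = 32.

32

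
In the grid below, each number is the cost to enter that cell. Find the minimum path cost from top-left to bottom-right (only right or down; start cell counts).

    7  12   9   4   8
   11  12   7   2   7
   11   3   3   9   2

43

Path [0,0] → [0,1] → [0,2] → [0,3] → [1,3] → [1,4] → [2,4]: 7 + 12 + 9 + 4 + 2 + 7 + 2 = 43.
For comparison, the top-then-right route costs 49.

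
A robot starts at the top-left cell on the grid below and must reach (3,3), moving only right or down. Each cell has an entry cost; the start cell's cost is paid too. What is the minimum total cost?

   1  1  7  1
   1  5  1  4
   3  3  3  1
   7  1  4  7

Take r0c0→r0c1→r1c1→r1c2→r2c2→r2c3→r3c3 for a total of 1 + 1 + 5 + 1 + 3 + 1 + 7 = 19.
(Top row then right column would cost 22.)

19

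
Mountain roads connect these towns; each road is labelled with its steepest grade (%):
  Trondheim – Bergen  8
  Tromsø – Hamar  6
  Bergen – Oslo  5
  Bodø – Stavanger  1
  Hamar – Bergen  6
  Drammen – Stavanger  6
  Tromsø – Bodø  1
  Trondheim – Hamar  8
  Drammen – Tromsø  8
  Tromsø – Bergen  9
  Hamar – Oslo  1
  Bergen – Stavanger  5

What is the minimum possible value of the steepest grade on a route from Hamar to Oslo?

1

Checking several routes:
Hamar - Tromsø - Bodø - Stavanger - Bergen - Oslo: max(6, 1, 1, 5, 5) = 6
Hamar - Oslo: max(1) = 1
Hamar - Tromsø - Drammen - Stavanger - Bergen - Oslo: max(6, 8, 6, 5, 5) = 8
Hamar - Bergen - Oslo: max(6, 5) = 6
The minimum achievable maximum is 1%.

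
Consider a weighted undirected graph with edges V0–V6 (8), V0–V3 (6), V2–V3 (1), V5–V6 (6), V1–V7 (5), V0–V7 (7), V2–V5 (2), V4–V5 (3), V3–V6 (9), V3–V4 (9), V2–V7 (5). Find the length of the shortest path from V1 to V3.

Some routes from V1 to V3:
V1 -> V7 -> V0 -> V3: 5 + 7 + 6 = 18
V1 -> V7 -> V0 -> V6 -> V5 -> V2 -> V3: 5 + 7 + 8 + 6 + 2 + 1 = 29
V1 -> V7 -> V2 -> V5 -> V4 -> V3: 5 + 5 + 2 + 3 + 9 = 24
V1 -> V7 -> V2 -> V3: 5 + 5 + 1 = 11
V1 -> V7 -> V0 -> V6 -> V3: 5 + 7 + 8 + 9 = 29
V1 -> V7 -> V2 -> V5 -> V6 -> V3: 5 + 5 + 2 + 6 + 9 = 27
The minimum is 11.

11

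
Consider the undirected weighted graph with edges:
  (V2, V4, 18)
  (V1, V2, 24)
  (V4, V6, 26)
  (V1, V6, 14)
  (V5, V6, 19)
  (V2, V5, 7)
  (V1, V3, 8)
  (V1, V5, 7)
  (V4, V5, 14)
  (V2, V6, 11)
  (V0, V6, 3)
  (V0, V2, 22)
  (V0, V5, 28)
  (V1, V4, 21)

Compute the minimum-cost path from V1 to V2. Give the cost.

Checking several routes:
V1 - V2: 24
V1 - V6 - V2: 14 + 11 = 25
V1 - V5 - V2: 7 + 7 = 14
V1 - V4 - V2: 21 + 18 = 39
V1 - V5 - V6 - V2: 7 + 19 + 11 = 37
Shortest: 14.

14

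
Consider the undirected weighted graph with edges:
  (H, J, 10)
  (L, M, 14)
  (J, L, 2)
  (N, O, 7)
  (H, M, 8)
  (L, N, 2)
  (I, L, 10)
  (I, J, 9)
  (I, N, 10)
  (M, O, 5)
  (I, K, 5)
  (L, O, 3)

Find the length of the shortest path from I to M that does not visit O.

24

Checking several routes:
I-N-L-M: 10 + 2 + 14 = 26
I-L-J-H-M: 10 + 2 + 10 + 8 = 30
I-J-L-M: 9 + 2 + 14 = 25
I-J-H-M: 9 + 10 + 8 = 27
I-L-M: 10 + 14 = 24
The minimum is 24.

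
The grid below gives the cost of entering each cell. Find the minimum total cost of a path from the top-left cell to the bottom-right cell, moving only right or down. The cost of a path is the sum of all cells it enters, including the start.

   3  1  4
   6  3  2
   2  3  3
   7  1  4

15

Path [0,0] [0,1] [1,1] [2,1] [3,1] [3,2]: 3 + 1 + 3 + 3 + 1 + 4 = 15.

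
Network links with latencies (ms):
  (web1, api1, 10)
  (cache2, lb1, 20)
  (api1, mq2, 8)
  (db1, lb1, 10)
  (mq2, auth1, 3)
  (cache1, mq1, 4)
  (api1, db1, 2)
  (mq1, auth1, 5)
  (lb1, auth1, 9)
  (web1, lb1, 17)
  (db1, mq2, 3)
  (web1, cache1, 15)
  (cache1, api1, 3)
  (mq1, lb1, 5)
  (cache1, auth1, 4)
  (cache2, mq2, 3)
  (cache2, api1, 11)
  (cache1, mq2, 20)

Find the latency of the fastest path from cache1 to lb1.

Some routes from cache1 to lb1:
cache1 - api1 - db1 - lb1: 3 + 2 + 10 = 15
cache1 - auth1 - mq1 - lb1: 4 + 5 + 5 = 14
cache1 - auth1 - lb1: 4 + 9 = 13
cache1 - mq1 - lb1: 4 + 5 = 9
The minimum is 9 ms.

9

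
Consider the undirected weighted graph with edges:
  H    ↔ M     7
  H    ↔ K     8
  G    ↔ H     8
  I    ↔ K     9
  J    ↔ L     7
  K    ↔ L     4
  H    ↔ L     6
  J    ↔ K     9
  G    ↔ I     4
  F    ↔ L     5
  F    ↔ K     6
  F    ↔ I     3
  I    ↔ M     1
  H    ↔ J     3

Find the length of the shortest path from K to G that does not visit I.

Checking several routes:
K→L→H→G: 4 + 6 + 8 = 18
K→J→H→G: 9 + 3 + 8 = 20
K→H→G: 8 + 8 = 16
Shortest: 16.

16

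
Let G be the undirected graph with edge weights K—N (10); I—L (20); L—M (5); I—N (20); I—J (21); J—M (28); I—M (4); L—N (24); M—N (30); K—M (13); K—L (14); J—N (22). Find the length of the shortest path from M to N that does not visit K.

24

Comparing a few candidate routes:
M -> I -> N: 4 + 20 = 24
M -> L -> N: 5 + 24 = 29
M -> N: 30
The minimum is 24.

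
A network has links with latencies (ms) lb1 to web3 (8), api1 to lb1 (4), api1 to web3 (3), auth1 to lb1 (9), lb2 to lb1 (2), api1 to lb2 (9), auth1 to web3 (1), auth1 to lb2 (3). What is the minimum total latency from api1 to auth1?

Comparing a few candidate routes:
api1→lb1→lb2→auth1: 4 + 2 + 3 = 9
api1→lb1→auth1: 4 + 9 = 13
api1→lb2→auth1: 9 + 3 = 12
api1→web3→auth1: 3 + 1 = 4
api1→lb1→web3→auth1: 4 + 8 + 1 = 13
api1→web3→lb1→lb2→auth1: 3 + 8 + 2 + 3 = 16
Best route has total 4 ms.

4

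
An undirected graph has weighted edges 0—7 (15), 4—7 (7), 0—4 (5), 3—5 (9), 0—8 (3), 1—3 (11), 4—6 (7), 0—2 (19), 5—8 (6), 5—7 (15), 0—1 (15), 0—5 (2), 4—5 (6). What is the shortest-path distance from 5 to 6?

13

A few of the 5→6 routes:
5 → 4 → 6: 6 + 7 = 13
5 → 0 → 4 → 6: 2 + 5 + 7 = 14
5 → 8 → 0 → 4 → 6: 6 + 3 + 5 + 7 = 21
5 → 0 → 7 → 4 → 6: 2 + 15 + 7 + 7 = 31
5 → 8 → 0 → 7 → 4 → 6: 6 + 3 + 15 + 7 + 7 = 38
5 → 7 → 4 → 6: 15 + 7 + 7 = 29
Shortest: 13.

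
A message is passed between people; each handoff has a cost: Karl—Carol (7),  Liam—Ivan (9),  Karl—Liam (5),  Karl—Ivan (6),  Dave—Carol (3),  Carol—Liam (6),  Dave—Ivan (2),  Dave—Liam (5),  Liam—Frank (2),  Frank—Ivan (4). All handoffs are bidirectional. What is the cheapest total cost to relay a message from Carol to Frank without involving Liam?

Paths from Carol to Frank avoiding Liam:
Carol-Karl-Ivan-Frank: 7 + 6 + 4 = 17
Carol-Dave-Ivan-Frank: 3 + 2 + 4 = 9
Shortest: 9.

9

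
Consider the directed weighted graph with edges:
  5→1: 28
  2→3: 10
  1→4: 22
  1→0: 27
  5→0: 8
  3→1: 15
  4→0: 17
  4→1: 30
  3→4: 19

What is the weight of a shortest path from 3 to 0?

Some routes from 3 to 0:
3 - 1 - 4 - 0: 15 + 22 + 17 = 54
3 - 4 - 0: 19 + 17 = 36
3 - 1 - 0: 15 + 27 = 42
The minimum is 36.

36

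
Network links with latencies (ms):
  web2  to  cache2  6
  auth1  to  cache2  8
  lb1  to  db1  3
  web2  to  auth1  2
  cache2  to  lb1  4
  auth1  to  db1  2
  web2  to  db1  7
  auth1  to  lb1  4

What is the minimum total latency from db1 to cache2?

7

A few of the db1→cache2 routes:
db1→auth1→lb1→cache2: 2 + 4 + 4 = 10
db1→auth1→cache2: 2 + 8 = 10
db1→lb1→cache2: 3 + 4 = 7
db1→auth1→web2→cache2: 2 + 2 + 6 = 10
db1→lb1→auth1→cache2: 3 + 4 + 8 = 15
db1→web2→cache2: 7 + 6 = 13
Best route has total 7 ms.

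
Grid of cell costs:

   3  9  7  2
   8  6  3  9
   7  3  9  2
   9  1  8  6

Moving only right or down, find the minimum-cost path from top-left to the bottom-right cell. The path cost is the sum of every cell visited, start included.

35

Best path: r0c0 → r1c0 → r1c1 → r2c1 → r3c1 → r3c2 → r3c3
Cost: 3 + 8 + 6 + 3 + 1 + 8 + 6 = 35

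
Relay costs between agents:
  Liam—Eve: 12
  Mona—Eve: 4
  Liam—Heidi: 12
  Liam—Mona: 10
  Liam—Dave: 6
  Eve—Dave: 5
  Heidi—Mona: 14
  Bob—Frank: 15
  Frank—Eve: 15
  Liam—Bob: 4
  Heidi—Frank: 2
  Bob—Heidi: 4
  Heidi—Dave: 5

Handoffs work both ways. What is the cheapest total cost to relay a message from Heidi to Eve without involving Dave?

17

Checking several routes:
Heidi -> Frank -> Eve: 2 + 15 = 17
Heidi -> Bob -> Liam -> Eve: 4 + 4 + 12 = 20
Heidi -> Mona -> Eve: 14 + 4 = 18
Shortest: 17.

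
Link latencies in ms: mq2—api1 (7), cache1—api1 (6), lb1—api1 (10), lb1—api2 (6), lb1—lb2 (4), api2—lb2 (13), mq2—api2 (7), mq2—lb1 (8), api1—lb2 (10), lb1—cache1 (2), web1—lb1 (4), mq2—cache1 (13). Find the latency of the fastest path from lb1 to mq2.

A few of the lb1→mq2 routes:
lb1-mq2: 8
lb1-api2-mq2: 6 + 7 = 13
lb1-cache1-api1-mq2: 2 + 6 + 7 = 15
lb1-cache1-mq2: 2 + 13 = 15
The minimum is 8 ms.

8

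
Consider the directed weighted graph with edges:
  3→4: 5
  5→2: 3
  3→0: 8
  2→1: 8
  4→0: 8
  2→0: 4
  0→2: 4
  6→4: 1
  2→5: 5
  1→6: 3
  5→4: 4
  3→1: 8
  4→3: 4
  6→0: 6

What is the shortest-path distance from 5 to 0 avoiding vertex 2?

12

Routes from 5 to 0 avoiding 2:
5 -> 4 -> 0: 4 + 8 = 12
5 -> 4 -> 3 -> 1 -> 6 -> 0: 4 + 4 + 8 + 3 + 6 = 25
5 -> 4 -> 3 -> 0: 4 + 4 + 8 = 16
The minimum is 12.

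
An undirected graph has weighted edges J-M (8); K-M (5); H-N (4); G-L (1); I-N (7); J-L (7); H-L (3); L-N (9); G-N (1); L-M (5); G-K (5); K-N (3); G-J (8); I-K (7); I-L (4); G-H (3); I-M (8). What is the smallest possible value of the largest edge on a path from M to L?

Comparing a few candidate routes:
M -> K -> G -> H -> L: max(5, 5, 3, 3) = 5
M -> K -> G -> N -> H -> L: max(5, 5, 1, 4, 3) = 5
M -> K -> G -> L: max(5, 5, 1) = 5
The minimum achievable maximum is 5.

5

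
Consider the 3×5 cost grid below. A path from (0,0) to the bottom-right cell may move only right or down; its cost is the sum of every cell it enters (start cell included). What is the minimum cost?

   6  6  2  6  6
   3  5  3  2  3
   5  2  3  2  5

26

Take (0,0)→(0,1)→(0,2)→(1,2)→(1,3)→(2,3)→(2,4) for a total of 6 + 6 + 2 + 3 + 2 + 2 + 5 = 26.
For comparison, the top-then-right route costs 34.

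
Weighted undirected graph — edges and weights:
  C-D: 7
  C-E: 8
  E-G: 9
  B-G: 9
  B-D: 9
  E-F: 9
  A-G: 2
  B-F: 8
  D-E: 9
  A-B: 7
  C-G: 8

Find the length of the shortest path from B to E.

Checking several routes:
B → D → E: 9 + 9 = 18
B → G → E: 9 + 9 = 18
B → F → E: 8 + 9 = 17
B → A → G → E: 7 + 2 + 9 = 18
B → D → C → E: 9 + 7 + 8 = 24
Shortest: 17.

17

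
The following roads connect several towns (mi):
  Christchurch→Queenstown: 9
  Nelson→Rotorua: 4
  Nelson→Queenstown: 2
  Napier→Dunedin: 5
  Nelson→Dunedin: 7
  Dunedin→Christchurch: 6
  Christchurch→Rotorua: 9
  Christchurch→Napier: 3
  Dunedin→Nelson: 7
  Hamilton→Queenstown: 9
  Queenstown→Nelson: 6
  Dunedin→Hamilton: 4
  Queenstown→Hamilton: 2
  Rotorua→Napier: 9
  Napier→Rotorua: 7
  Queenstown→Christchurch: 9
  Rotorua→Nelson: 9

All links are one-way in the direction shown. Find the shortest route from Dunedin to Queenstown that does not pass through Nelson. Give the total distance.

13

Routes from Dunedin to Queenstown avoiding Nelson:
Dunedin→Christchurch→Queenstown: 6 + 9 = 15
Dunedin→Hamilton→Queenstown: 4 + 9 = 13
Best route has total 13 mi.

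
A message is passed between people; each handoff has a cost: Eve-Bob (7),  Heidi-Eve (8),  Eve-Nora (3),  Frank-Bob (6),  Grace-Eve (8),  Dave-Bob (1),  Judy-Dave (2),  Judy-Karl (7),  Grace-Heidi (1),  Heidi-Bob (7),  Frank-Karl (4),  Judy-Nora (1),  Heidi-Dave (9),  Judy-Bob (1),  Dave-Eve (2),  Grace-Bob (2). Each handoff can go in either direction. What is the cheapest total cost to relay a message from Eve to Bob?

3

Some routes from Eve to Bob:
Eve → Bob: 7
Eve → Dave → Bob: 2 + 1 = 3
Eve → Nora → Judy → Bob: 3 + 1 + 1 = 5
Eve → Dave → Judy → Bob: 2 + 2 + 1 = 5
Eve → Nora → Judy → Dave → Bob: 3 + 1 + 2 + 1 = 7
Shortest: 3.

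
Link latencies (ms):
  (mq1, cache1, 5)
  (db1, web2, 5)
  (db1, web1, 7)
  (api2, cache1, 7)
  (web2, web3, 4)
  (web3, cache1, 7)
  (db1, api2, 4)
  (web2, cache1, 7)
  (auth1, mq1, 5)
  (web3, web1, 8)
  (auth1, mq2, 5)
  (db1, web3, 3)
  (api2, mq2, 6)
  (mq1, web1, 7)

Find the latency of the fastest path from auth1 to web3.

17

Comparing a few candidate routes:
auth1 -> mq1 -> web1 -> web3: 5 + 7 + 8 = 20
auth1 -> mq2 -> api2 -> db1 -> web3: 5 + 6 + 4 + 3 = 18
auth1 -> mq1 -> cache1 -> web3: 5 + 5 + 7 = 17
Shortest: 17 ms.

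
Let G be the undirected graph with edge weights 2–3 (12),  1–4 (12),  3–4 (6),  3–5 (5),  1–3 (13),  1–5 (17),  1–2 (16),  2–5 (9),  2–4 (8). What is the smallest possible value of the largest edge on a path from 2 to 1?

12

Comparing a few candidate routes:
2-5-3-4-1: max(9, 5, 6, 12) = 12
2-5-3-1: max(9, 5, 13) = 13
2-4-3-1: max(8, 6, 13) = 13
2-4-1: max(8, 12) = 12
2-3-4-1: max(12, 6, 12) = 12
Best route has worst link 12.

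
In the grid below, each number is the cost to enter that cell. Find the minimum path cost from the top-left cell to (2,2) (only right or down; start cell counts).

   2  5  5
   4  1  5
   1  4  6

17

Cheapest: [0,0]→[1,0]→[1,1]→[2,1]→[2,2]
  2 + 4 + 1 + 4 + 6 = 17
For comparison, the top-then-right route costs 23.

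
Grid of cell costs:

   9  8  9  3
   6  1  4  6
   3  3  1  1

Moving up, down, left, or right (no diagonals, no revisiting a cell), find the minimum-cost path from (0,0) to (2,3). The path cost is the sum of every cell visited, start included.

21

Path (0,0) -> (1,0) -> (1,1) -> (2,1) -> (2,2) -> (2,3): 9 + 6 + 1 + 3 + 1 + 1 = 21.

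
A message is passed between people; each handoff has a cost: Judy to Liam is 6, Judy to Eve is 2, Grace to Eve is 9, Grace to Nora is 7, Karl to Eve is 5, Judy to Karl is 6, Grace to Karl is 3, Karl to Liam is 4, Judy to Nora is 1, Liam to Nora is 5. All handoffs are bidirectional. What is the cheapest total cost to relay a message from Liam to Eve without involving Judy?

Checking several routes:
Liam-Karl-Eve: 4 + 5 = 9
Liam-Nora-Grace-Karl-Eve: 5 + 7 + 3 + 5 = 20
Liam-Karl-Grace-Eve: 4 + 3 + 9 = 16
The minimum is 9.

9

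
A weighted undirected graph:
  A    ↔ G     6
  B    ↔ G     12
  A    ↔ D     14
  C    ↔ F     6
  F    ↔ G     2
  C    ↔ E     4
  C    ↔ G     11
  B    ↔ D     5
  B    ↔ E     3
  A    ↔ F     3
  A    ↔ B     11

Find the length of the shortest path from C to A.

9

Checking several routes:
C→F→A: 6 + 3 = 9
C→E→B→A: 4 + 3 + 11 = 18
C→F→G→A: 6 + 2 + 6 = 14
C→G→F→A: 11 + 2 + 3 = 16
C→G→A: 11 + 6 = 17
Best route has total 9.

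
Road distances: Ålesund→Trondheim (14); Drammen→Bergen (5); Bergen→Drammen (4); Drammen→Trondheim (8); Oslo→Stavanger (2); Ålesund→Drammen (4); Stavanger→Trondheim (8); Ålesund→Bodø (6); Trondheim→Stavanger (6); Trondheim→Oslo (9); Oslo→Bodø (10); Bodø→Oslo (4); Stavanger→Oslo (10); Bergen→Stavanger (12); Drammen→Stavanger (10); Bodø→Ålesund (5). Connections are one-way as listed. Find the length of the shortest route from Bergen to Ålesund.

36

Some routes from Bergen to Ålesund:
Bergen → Drammen → Stavanger → Oslo → Bodø → Ålesund: 4 + 10 + 10 + 10 + 5 = 39
Bergen → Drammen → Trondheim → Oslo → Bodø → Ålesund: 4 + 8 + 9 + 10 + 5 = 36
Bergen → Drammen → Trondheim → Stavanger → Oslo → Bodø → Ålesund: 4 + 8 + 6 + 10 + 10 + 5 = 43
Bergen → Stavanger → Oslo → Bodø → Ålesund: 12 + 10 + 10 + 5 = 37
The minimum is 36.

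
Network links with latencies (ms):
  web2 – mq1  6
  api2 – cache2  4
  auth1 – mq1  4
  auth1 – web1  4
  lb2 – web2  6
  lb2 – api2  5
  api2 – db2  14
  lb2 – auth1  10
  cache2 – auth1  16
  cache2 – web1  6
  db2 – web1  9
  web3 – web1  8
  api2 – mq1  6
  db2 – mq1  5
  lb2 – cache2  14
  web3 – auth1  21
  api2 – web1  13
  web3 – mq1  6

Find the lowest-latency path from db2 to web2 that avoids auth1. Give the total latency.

11

Checking several routes:
db2 → mq1 → api2 → lb2 → web2: 5 + 6 + 5 + 6 = 22
db2 → api2 → lb2 → web2: 14 + 5 + 6 = 25
db2 → mq1 → web2: 5 + 6 = 11
db2 → web1 → cache2 → api2 → lb2 → web2: 9 + 6 + 4 + 5 + 6 = 30
db2 → web1 → web3 → mq1 → web2: 9 + 8 + 6 + 6 = 29
db2 → api2 → mq1 → web2: 14 + 6 + 6 = 26
Best route has total 11 ms.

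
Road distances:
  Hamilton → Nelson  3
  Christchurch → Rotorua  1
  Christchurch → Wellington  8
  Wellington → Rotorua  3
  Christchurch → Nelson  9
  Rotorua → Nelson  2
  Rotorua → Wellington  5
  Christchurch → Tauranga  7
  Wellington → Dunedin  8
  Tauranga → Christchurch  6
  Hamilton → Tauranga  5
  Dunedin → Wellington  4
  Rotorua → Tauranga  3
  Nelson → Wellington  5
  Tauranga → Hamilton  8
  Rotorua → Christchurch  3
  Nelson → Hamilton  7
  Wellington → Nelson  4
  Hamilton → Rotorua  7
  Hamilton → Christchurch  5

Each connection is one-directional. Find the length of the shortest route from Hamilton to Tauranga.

5

Some routes from Hamilton to Tauranga:
Hamilton - Tauranga: 5
Hamilton - Christchurch - Rotorua - Tauranga: 5 + 1 + 3 = 9
Hamilton - Rotorua - Tauranga: 7 + 3 = 10
The minimum is 5.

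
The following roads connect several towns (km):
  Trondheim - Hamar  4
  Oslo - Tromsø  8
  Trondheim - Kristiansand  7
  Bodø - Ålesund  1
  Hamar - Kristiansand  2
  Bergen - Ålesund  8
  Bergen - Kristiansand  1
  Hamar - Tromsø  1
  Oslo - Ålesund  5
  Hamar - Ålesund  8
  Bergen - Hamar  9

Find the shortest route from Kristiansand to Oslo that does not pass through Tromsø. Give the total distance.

14

Routes from Kristiansand to Oslo avoiding Tromsø:
Kristiansand→Trondheim→Hamar→Bergen→Ålesund→Oslo: 7 + 4 + 9 + 8 + 5 = 33
Kristiansand→Trondheim→Hamar→Ålesund→Oslo: 7 + 4 + 8 + 5 = 24
Kristiansand→Hamar→Bergen→Ålesund→Oslo: 2 + 9 + 8 + 5 = 24
Kristiansand→Bergen→Hamar→Ålesund→Oslo: 1 + 9 + 8 + 5 = 23
Kristiansand→Bergen→Ålesund→Oslo: 1 + 8 + 5 = 14
Kristiansand→Hamar→Ålesund→Oslo: 2 + 8 + 5 = 15
Shortest: 14 km.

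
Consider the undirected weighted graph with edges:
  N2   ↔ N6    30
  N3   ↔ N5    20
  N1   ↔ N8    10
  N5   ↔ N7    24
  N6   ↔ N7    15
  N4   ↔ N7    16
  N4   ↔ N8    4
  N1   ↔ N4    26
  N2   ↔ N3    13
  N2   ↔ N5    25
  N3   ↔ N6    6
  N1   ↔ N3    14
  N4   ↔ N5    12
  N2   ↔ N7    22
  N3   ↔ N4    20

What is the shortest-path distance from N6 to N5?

26

Comparing a few candidate routes:
N6 -> N3 -> N4 -> N5: 6 + 20 + 12 = 38
N6 -> N7 -> N5: 15 + 24 = 39
N6 -> N7 -> N4 -> N5: 15 + 16 + 12 = 43
N6 -> N3 -> N5: 6 + 20 = 26
N6 -> N3 -> N2 -> N5: 6 + 13 + 25 = 44
Shortest: 26.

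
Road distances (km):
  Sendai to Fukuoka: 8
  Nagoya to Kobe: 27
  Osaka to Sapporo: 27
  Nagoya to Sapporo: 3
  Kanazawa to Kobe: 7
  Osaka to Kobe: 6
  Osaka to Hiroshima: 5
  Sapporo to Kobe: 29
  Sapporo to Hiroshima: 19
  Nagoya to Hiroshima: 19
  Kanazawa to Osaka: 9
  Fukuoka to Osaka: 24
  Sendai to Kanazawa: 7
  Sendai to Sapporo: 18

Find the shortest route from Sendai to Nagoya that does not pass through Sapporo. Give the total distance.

Some routes from Sendai to Nagoya avoiding Sapporo:
Sendai-Kanazawa-Osaka-Kobe-Nagoya: 7 + 9 + 6 + 27 = 49
Sendai-Kanazawa-Kobe-Osaka-Hiroshima-Nagoya: 7 + 7 + 6 + 5 + 19 = 44
Sendai-Kanazawa-Kobe-Nagoya: 7 + 7 + 27 = 41
Sendai-Kanazawa-Osaka-Hiroshima-Nagoya: 7 + 9 + 5 + 19 = 40
The minimum is 40 km.

40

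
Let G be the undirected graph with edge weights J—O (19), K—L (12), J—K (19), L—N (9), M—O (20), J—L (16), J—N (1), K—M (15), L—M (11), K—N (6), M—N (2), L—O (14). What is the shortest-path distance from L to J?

Checking several routes:
L - K - N - J: 12 + 6 + 1 = 19
L - J: 16
L - K - M - N - J: 12 + 15 + 2 + 1 = 30
L - N - J: 9 + 1 = 10
L - M - N - J: 11 + 2 + 1 = 14
The minimum is 10.

10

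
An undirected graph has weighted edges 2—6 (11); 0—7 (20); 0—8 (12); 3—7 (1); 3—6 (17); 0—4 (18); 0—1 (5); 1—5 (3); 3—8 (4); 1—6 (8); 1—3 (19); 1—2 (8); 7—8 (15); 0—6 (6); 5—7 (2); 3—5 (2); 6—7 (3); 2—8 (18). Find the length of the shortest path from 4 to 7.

Checking several routes:
4 -> 0 -> 1 -> 5 -> 7: 18 + 5 + 3 + 2 = 28
4 -> 0 -> 1 -> 5 -> 3 -> 7: 18 + 5 + 3 + 2 + 1 = 29
4 -> 0 -> 1 -> 6 -> 7: 18 + 5 + 8 + 3 = 34
4 -> 0 -> 6 -> 7: 18 + 6 + 3 = 27
Shortest: 27.

27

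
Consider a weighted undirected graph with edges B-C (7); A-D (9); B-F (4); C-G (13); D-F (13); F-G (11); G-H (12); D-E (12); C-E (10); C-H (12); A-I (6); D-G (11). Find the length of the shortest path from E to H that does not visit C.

35

Routes from E to H avoiding C:
E → D → G → H: 12 + 11 + 12 = 35
E → D → F → G → H: 12 + 13 + 11 + 12 = 48
The minimum is 35.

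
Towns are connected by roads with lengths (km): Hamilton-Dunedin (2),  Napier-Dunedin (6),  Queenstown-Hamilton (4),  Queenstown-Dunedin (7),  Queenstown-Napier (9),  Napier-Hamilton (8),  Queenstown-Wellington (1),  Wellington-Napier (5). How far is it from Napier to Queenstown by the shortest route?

Comparing a few candidate routes:
Napier→Dunedin→Hamilton→Queenstown: 6 + 2 + 4 = 12
Napier→Wellington→Queenstown: 5 + 1 = 6
Napier→Hamilton→Queenstown: 8 + 4 = 12
Napier→Queenstown: 9
Best route has total 6 km.

6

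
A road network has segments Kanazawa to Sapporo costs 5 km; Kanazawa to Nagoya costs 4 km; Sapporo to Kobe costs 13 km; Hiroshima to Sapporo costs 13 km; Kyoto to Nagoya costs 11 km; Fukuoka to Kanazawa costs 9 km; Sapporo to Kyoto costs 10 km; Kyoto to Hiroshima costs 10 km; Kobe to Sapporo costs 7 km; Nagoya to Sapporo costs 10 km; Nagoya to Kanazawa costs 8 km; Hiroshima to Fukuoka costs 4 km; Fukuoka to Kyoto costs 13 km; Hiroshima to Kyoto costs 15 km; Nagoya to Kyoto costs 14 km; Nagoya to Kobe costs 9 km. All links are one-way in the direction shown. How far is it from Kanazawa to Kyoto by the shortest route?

15

Candidate routes:
Kanazawa -> Sapporo -> Kyoto: 5 + 10 = 15
Kanazawa -> Nagoya -> Sapporo -> Kyoto: 4 + 10 + 10 = 24
Kanazawa -> Nagoya -> Kobe -> Sapporo -> Kyoto: 4 + 9 + 7 + 10 = 30
Kanazawa -> Nagoya -> Kyoto: 4 + 14 = 18
Shortest: 15 km.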